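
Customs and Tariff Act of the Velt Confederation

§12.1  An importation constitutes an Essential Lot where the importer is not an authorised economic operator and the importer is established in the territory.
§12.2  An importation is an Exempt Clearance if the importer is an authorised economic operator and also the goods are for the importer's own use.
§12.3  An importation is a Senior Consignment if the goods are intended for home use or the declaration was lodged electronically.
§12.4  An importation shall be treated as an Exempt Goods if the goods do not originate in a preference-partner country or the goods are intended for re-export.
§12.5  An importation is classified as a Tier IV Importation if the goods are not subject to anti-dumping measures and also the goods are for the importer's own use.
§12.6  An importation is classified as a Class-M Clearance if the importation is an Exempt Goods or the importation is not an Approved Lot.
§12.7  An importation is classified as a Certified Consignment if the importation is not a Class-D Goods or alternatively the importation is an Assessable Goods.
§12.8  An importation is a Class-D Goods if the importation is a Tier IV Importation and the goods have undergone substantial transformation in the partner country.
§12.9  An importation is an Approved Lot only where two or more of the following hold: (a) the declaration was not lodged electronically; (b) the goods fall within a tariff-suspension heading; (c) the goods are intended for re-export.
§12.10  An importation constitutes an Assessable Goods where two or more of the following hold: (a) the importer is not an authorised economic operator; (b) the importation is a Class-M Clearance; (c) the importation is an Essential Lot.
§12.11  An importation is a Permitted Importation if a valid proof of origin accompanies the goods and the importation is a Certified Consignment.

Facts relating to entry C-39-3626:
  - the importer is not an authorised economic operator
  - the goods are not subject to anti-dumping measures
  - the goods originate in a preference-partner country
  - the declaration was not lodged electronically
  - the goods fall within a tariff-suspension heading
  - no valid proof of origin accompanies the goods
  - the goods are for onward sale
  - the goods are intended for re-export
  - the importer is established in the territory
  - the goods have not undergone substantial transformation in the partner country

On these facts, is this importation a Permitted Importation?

No

Under §12.5: the goods are not subject to anti-dumping measures? yes; and the goods are for the importer's own use? no. So the importation is not a Tier IV Importation.
Under §12.8: Tier IV Importation (§12.5)? no; and the goods have undergone substantial transformation in the partner country? no. So the importation is not a Class-D Goods.
Under §12.4: the goods do not originate in a preference-partner country? no; or the goods are intended for re-export? yes. So the importation is an Exempt Goods.
Under §12.9: the declaration was not lodged electronically? yes; the goods fall within a tariff-suspension heading? yes; the goods are intended for re-export? yes — 3 of 3 hold (need ≥2) → satisfied.
Under §12.6: Exempt Goods (§12.4)? yes; or not an Approved Lot (§12.9)? no. So the importation is a Class-M Clearance.
Under §12.1: the importer is not an authorised economic operator? yes; and the importer is established in the territory? yes. So the importation is an Essential Lot.
Under §12.10: the importer is not an authorised economic operator? yes; Class-M Clearance (§12.6)? yes; Essential Lot (§12.1)? yes — 3 of 3 hold (need ≥2) → satisfied.
Under §12.7: not a Class-D Goods (§12.8)? yes; or Assessable Goods (§12.10)? yes. So the importation is a Certified Consignment.
Under §12.11: a valid proof of origin accompanies the goods? no; and Certified Consignment (§12.7)? yes. So the importation is not a Permitted Importation.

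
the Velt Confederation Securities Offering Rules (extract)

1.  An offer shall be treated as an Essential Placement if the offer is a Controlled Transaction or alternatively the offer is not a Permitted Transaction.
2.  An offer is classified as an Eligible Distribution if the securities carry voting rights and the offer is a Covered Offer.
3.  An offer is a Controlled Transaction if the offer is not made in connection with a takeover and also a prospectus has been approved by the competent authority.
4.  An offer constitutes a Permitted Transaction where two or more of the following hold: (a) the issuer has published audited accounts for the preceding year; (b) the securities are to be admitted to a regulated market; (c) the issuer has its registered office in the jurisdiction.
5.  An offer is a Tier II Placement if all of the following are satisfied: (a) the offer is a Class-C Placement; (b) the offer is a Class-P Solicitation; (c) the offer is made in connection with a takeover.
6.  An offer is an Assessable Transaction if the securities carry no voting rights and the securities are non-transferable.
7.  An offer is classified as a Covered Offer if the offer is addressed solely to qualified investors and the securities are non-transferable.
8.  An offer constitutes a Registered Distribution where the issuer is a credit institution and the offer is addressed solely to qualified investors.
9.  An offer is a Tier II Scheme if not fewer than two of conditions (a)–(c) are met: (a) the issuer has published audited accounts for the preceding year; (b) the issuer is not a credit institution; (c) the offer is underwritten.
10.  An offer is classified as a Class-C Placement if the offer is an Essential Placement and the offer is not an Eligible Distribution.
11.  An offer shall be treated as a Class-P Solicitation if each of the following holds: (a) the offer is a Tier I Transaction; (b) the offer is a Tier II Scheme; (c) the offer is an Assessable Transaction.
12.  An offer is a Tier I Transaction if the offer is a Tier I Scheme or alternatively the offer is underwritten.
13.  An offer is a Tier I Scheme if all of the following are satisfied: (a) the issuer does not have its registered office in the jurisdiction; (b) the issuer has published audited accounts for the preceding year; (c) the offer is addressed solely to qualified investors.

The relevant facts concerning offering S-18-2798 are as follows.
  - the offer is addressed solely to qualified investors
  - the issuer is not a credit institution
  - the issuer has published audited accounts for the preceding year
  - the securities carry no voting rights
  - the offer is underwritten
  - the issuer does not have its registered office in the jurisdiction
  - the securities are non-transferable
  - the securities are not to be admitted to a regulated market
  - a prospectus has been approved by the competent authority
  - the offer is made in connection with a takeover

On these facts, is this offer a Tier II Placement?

Under paragraph 3: the offer is not made in connection with a takeover? no; and a prospectus has been approved by the competent authority? yes. So the offer is not a Controlled Transaction.
Under paragraph 4: the issuer has published audited accounts for the preceding year? yes; the securities are to be admitted to a regulated market? no; the issuer has its registered office in the jurisdiction? no — 1 of 3 hold (need ≥2) → not satisfied.
Under paragraph 1: Controlled Transaction (paragraph 3)? no; or not a Permitted Transaction (paragraph 4)? yes. So the offer is an Essential Placement.
Under paragraph 7: the offer is addressed solely to qualified investors? yes; and the securities are non-transferable? yes. So the offer is a Covered Offer.
Under paragraph 2: the securities carry voting rights? no; and Covered Offer (paragraph 7)? yes. So the offer is not an Eligible Distribution.
Under paragraph 10: Essential Placement (paragraph 1)? yes; and not an Eligible Distribution (paragraph 2)? yes. So the offer is a Class-C Placement.
Under paragraph 13: the issuer does not have its registered office in the jurisdiction? yes; and the issuer has published audited accounts for the preceding year? yes; and the offer is addressed solely to qualified investors? yes. So the offer is a Tier I Scheme.
Under paragraph 12: Tier I Scheme (paragraph 13)? yes; or the offer is underwritten? yes. So the offer is a Tier I Transaction.
Under paragraph 9: the issuer has published audited accounts for the preceding year? yes; the issuer is not a credit institution? yes; the offer is underwritten? yes — 3 of 3 hold (need ≥2) → satisfied.
Under paragraph 6: the securities carry no voting rights? yes; and the securities are non-transferable? yes. So the offer is an Assessable Transaction.
Under paragraph 11: Tier I Transaction (paragraph 12)? yes; and Tier II Scheme (paragraph 9)? yes; and Assessable Transaction (paragraph 6)? yes. So the offer is a Class-P Solicitation.
Under paragraph 5: Class-C Placement (paragraph 10)? yes; and Class-P Solicitation (paragraph 11)? yes; and the offer is made in connection with a takeover? yes. So the offer is a Tier II Placement.

Yes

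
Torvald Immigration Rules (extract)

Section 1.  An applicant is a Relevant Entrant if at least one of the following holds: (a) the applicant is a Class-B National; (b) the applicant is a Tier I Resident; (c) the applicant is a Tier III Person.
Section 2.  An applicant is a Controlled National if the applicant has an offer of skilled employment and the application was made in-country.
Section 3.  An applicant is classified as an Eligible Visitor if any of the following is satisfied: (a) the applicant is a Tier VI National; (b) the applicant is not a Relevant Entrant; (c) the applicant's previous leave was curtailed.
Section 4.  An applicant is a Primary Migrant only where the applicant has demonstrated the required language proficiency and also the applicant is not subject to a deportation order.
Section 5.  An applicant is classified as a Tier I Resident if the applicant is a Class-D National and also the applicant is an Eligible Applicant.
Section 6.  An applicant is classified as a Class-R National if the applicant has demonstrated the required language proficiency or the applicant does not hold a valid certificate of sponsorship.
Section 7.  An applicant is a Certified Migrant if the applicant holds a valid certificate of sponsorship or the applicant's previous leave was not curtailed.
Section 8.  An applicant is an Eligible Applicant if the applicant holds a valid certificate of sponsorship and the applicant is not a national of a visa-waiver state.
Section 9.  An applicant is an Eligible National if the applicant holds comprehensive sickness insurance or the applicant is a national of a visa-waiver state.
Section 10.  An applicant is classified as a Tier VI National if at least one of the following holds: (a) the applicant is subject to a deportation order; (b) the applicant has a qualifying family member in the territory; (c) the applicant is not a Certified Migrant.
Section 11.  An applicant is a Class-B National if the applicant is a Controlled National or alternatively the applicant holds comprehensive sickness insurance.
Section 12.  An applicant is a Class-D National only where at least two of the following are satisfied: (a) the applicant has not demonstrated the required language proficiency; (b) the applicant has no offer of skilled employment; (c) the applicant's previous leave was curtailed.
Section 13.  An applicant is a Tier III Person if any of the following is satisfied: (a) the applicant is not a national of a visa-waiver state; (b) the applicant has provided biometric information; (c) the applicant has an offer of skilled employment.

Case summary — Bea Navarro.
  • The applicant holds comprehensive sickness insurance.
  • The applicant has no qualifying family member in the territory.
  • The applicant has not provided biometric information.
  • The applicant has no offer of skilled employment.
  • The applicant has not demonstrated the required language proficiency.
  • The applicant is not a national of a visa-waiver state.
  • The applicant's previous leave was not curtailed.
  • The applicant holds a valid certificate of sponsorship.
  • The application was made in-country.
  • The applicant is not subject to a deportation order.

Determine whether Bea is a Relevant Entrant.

Yes

section 2 — Controlled National: [the applicant has an offer of skilled employment? no] AND [the application was made in-country? yes] → not satisfied.
section 11 — Class-B National: [Controlled National (section 2)? no] OR [the applicant holds comprehensive sickness insurance? yes] → satisfied.
section 12 — Class-D National: the applicant has not demonstrated the required language proficiency? yes; the applicant has no offer of skilled employment? yes; the applicant's previous leave was curtailed? no — 2 of 3 hold (need ≥2) → satisfied.
section 8 — Eligible Applicant: [the applicant holds a valid certificate of sponsorship? yes] AND [the applicant is not a national of a visa-waiver state? yes] → satisfied.
section 5 — Tier I Resident: [Class-D National (section 12)? yes] AND [Eligible Applicant (section 8)? yes] → satisfied.
section 13 — Tier III Person: [the applicant is not a national of a visa-waiver state? yes] OR [the applicant has provided biometric information? no] OR [the applicant has an offer of skilled employment? no] → satisfied.
section 1 — Relevant Entrant: [Class-B National (section 11)? yes] OR [Tier I Resident (section 5)? yes] OR [Tier III Person (section 13)? yes] → satisfied.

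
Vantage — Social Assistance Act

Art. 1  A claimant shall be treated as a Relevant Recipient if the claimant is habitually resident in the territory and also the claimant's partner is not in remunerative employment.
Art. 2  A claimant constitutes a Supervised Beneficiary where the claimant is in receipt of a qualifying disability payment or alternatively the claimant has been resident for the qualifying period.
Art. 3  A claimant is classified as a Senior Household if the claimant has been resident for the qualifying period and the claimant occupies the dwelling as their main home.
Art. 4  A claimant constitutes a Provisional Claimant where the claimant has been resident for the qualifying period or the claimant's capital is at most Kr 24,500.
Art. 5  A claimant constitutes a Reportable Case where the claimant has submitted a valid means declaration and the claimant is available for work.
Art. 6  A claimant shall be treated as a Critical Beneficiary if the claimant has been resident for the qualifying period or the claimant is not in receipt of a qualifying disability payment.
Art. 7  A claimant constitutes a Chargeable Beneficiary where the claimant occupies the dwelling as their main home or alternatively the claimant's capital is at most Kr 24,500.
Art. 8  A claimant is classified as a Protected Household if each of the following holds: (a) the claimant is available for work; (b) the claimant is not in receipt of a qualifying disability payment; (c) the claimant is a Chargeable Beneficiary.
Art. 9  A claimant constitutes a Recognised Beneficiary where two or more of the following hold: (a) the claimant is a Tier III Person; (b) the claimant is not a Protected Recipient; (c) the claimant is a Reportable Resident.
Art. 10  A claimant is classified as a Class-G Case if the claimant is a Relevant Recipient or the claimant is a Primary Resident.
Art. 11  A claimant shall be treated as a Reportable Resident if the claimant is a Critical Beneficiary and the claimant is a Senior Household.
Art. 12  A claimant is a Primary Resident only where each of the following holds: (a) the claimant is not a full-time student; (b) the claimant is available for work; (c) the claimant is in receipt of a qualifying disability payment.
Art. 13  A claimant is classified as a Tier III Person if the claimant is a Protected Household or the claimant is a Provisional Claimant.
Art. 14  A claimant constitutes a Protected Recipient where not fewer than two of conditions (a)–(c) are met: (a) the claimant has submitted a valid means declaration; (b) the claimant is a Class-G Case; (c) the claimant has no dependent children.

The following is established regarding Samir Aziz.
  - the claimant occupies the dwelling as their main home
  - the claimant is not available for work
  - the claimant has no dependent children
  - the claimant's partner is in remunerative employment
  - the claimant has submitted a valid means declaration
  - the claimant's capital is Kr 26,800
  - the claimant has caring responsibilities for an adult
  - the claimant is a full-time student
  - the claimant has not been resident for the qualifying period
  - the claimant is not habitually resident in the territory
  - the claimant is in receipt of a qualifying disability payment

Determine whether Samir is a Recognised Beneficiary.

article 7 — Chargeable Beneficiary: [the claimant occupies the dwelling as their main home? yes] OR [claimant's capital: Kr 26,800 ≤ Kr 24,500? no] → satisfied.
article 8 — Protected Household: [the claimant is available for work? no] AND [the claimant is not in receipt of a qualifying disability payment? no] AND [Chargeable Beneficiary (article 7)? yes] → not satisfied.
article 4 — Provisional Claimant: [the claimant has been resident for the qualifying period? no] OR [claimant's capital: Kr 26,800 ≤ Kr 24,500? no] → not satisfied.
article 13 — Tier III Person: [Protected Household (article 8)? no] OR [Provisional Claimant (article 4)? no] → not satisfied.
article 1 — Relevant Recipient: [the claimant is habitually resident in the territory? no] AND [the claimant's partner is not in remunerative employment? no] → not satisfied.
article 12 — Primary Resident: [the claimant is not a full-time student? no] AND [the claimant is available for work? no] AND [the claimant is in receipt of a qualifying disability payment? yes] → not satisfied.
article 10 — Class-G Case: [Relevant Recipient (article 1)? no] OR [Primary Resident (article 12)? no] → not satisfied.
article 14 — Protected Recipient: the claimant has submitted a valid means declaration? yes; Class-G Case (article 10)? no; the claimant has no dependent children? yes — 2 of 3 hold (need ≥2) → satisfied.
article 6 — Critical Beneficiary: [the claimant has been resident for the qualifying period? no] OR [the claimant is not in receipt of a qualifying disability payment? no] → not satisfied.
article 3 — Senior Household: [the claimant has been resident for the qualifying period? no] AND [the claimant occupies the dwelling as their main home? yes] → not satisfied.
article 11 — Reportable Resident: [Critical Beneficiary (article 6)? no] AND [Senior Household (article 3)? no] → not satisfied.
article 9 — Recognised Beneficiary: Tier III Person (article 13)? no; not a Protected Recipient (article 14)? no; Reportable Resident (article 11)? no — 0 of 3 hold (need ≥2) → not satisfied.

No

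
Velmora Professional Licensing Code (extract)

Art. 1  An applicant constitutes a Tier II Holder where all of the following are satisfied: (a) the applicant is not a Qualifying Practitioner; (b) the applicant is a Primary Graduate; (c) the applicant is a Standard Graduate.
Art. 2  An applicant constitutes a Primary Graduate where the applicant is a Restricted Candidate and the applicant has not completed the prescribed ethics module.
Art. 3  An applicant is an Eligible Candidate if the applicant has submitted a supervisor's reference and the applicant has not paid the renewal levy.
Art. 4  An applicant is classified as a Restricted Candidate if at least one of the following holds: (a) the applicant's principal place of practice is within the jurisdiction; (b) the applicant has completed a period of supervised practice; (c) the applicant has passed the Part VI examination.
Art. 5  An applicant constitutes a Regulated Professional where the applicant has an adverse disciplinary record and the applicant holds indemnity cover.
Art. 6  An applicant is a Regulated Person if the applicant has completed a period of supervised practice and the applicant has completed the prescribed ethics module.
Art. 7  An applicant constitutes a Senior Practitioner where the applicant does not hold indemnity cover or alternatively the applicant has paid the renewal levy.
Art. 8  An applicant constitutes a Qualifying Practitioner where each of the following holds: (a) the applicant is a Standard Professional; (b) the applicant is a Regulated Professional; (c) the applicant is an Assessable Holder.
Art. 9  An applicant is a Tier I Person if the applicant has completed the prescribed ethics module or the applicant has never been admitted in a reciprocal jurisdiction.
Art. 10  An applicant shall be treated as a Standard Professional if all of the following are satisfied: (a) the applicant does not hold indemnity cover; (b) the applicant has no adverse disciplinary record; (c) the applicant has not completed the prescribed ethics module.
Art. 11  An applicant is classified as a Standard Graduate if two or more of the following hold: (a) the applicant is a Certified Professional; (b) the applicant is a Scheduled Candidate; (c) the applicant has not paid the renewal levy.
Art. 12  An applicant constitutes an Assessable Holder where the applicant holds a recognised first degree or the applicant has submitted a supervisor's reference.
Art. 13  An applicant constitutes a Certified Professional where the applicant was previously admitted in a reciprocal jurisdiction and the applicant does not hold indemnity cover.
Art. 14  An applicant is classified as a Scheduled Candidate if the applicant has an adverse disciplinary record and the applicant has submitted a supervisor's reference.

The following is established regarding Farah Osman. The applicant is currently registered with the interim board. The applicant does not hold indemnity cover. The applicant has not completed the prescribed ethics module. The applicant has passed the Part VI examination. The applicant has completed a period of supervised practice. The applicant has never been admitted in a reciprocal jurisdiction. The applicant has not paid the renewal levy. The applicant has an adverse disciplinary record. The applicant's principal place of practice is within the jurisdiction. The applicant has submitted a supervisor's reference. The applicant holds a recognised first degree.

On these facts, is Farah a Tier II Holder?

article 10 — Standard Professional: [the applicant does not hold indemnity cover? yes] AND [the applicant has no adverse disciplinary record? no] AND [the applicant has not completed the prescribed ethics module? yes] → not satisfied.
article 5 — Regulated Professional: [the applicant has an adverse disciplinary record? yes] AND [the applicant holds indemnity cover? no] → not satisfied.
article 12 — Assessable Holder: [the applicant holds a recognised first degree? yes] OR [the applicant has submitted a supervisor's reference? yes] → satisfied.
article 8 — Qualifying Practitioner: [Standard Professional (article 10)? no] AND [Regulated Professional (article 5)? no] AND [Assessable Holder (article 12)? yes] → not satisfied.
article 4 — Restricted Candidate: [the applicant's principal place of practice is within the jurisdiction? yes] OR [the applicant has completed a period of supervised practice? yes] OR [the applicant has passed the Part VI examination? yes] → satisfied.
article 2 — Primary Graduate: [Restricted Candidate (article 4)? yes] AND [the applicant has not completed the prescribed ethics module? yes] → satisfied.
article 13 — Certified Professional: [the applicant was previously admitted in a reciprocal jurisdiction? no] AND [the applicant does not hold indemnity cover? yes] → not satisfied.
article 14 — Scheduled Candidate: [the applicant has an adverse disciplinary record? yes] AND [the applicant has submitted a supervisor's reference? yes] → satisfied.
article 11 — Standard Graduate: Certified Professional (article 13)? no; Scheduled Candidate (article 14)? yes; the applicant has not paid the renewal levy? yes — 2 of 3 hold (need ≥2) → satisfied.
article 1 — Tier II Holder: [not a Qualifying Practitioner (article 8)? yes] AND [Primary Graduate (article 2)? yes] AND [Standard Graduate (article 11)? yes] → satisfied.

Yes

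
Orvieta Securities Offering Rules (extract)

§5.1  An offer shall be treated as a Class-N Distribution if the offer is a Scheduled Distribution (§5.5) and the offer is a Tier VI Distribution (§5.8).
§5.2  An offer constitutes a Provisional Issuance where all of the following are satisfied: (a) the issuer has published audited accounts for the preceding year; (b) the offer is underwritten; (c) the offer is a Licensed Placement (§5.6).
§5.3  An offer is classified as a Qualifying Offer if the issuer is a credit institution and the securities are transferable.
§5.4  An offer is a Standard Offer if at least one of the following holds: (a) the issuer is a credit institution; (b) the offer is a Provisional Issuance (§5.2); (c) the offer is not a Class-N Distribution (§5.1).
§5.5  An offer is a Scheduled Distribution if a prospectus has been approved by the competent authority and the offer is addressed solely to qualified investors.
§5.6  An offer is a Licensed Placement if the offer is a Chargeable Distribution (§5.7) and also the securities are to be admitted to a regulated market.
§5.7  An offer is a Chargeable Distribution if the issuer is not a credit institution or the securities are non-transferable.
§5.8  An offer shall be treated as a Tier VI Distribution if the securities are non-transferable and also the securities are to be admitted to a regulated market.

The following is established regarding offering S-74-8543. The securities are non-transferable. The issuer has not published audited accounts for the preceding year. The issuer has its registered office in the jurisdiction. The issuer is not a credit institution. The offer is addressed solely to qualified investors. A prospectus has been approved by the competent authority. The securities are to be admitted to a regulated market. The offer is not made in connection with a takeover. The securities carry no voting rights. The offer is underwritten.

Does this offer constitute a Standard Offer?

No

Under §5.7: the issuer is not a credit institution? yes; or the securities are non-transferable? yes. So the offer is a Chargeable Distribution.
Under §5.6: Chargeable Distribution (§5.7)? yes; and the securities are to be admitted to a regulated market? yes. So the offer is a Licensed Placement.
Under §5.2: the issuer has published audited accounts for the preceding year? no; and the offer is underwritten? yes; and Licensed Placement (§5.6)? yes. So the offer is not a Provisional Issuance.
Under §5.5: a prospectus has been approved by the competent authority? yes; and the offer is addressed solely to qualified investors? yes. So the offer is a Scheduled Distribution.
Under §5.8: the securities are non-transferable? yes; and the securities are to be admitted to a regulated market? yes. So the offer is a Tier VI Distribution.
Under §5.1: Scheduled Distribution (§5.5)? yes; and Tier VI Distribution (§5.8)? yes. So the offer is a Class-N Distribution.
Under §5.4: the issuer is a credit institution? no; or Provisional Issuance (§5.2)? no; or not a Class-N Distribution (§5.1)? no. So the offer is not a Standard Offer.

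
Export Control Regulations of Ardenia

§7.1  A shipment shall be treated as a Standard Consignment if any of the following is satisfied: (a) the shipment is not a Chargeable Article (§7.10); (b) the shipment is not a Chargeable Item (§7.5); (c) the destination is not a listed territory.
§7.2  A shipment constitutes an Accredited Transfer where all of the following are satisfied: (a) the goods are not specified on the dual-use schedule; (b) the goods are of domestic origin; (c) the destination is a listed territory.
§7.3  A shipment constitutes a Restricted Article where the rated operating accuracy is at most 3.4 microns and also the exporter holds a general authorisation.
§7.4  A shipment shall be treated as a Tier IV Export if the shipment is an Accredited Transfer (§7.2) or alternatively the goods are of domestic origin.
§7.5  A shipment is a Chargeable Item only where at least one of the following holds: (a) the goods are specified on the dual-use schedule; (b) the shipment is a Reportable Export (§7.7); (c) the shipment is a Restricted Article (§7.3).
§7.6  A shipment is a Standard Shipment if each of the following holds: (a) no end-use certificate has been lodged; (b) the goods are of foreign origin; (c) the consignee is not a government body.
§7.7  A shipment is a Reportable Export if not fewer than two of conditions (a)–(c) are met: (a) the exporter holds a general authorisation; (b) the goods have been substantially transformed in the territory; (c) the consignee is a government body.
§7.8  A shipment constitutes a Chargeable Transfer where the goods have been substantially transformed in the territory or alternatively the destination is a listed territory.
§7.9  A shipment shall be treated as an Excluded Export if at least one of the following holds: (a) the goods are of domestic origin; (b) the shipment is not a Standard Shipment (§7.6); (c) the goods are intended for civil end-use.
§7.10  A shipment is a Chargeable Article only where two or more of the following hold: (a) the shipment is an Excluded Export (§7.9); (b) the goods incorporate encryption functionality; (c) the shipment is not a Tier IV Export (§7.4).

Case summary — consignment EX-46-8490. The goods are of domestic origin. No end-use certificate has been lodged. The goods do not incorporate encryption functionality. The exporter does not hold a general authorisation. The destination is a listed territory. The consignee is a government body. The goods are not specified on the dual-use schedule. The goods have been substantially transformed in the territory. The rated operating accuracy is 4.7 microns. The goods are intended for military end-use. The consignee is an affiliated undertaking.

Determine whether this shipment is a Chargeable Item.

§7.7 — Reportable Export: the exporter holds a general authorisation? no; the goods have been substantially transformed in the territory? yes; the consignee is a government body? yes — 2 of 3 hold (need ≥2) → satisfied.
§7.3 — Restricted Article: [rated operating accuracy: 4.7 microns ≤ 3.4 microns? no] AND [the exporter holds a general authorisation? no] → not satisfied.
§7.5 — Chargeable Item: [the goods are specified on the dual-use schedule? no] OR [Reportable Export (§7.7)? yes] OR [Restricted Article (§7.3)? no] → satisfied.

Yes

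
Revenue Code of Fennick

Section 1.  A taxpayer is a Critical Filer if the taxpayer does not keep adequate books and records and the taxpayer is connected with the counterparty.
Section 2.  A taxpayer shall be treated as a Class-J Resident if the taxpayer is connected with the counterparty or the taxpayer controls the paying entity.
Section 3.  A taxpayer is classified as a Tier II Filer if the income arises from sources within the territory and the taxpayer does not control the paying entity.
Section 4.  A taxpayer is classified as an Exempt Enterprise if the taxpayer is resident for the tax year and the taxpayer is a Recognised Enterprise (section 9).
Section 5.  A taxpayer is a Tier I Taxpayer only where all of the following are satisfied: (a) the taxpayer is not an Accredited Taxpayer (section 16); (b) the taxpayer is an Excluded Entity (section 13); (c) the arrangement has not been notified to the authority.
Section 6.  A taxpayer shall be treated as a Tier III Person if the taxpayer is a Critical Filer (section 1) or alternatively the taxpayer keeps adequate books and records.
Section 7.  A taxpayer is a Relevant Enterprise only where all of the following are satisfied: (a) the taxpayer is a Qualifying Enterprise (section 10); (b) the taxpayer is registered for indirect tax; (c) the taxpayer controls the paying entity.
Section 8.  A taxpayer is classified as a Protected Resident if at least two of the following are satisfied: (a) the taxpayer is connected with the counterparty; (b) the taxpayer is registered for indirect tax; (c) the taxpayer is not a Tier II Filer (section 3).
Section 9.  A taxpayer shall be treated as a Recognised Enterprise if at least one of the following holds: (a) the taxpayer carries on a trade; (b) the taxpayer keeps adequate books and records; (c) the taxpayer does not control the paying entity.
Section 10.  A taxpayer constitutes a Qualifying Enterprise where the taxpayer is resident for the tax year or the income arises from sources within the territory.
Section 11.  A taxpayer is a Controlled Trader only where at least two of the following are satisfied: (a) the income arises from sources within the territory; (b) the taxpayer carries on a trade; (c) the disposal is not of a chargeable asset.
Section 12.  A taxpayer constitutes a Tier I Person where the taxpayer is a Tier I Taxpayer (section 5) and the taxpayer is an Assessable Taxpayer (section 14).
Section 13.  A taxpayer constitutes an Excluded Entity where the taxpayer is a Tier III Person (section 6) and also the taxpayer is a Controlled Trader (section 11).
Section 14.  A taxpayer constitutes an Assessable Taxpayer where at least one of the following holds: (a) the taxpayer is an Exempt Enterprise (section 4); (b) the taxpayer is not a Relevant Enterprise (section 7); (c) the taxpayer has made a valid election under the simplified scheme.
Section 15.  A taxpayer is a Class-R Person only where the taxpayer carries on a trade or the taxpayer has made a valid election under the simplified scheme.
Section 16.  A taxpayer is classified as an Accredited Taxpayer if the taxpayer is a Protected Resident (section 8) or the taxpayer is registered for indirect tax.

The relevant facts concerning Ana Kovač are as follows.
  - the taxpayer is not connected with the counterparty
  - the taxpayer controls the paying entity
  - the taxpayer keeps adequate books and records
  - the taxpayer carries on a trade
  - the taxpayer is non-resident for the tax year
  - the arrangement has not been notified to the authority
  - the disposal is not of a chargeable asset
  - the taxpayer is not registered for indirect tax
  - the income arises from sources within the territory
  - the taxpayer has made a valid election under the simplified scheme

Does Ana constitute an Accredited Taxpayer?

Under section 3: the income arises from sources within the territory? yes; and the taxpayer does not control the paying entity? no. So the taxpayer is not a Tier II Filer.
Under section 8: the taxpayer is connected with the counterparty? no; the taxpayer is registered for indirect tax? no; not a Tier II Filer (section 3)? yes — 1 of 3 hold (need ≥2) → not satisfied.
Under section 16: Protected Resident (section 8)? no; or the taxpayer is registered for indirect tax? no. So the taxpayer is not an Accredited Taxpayer.

No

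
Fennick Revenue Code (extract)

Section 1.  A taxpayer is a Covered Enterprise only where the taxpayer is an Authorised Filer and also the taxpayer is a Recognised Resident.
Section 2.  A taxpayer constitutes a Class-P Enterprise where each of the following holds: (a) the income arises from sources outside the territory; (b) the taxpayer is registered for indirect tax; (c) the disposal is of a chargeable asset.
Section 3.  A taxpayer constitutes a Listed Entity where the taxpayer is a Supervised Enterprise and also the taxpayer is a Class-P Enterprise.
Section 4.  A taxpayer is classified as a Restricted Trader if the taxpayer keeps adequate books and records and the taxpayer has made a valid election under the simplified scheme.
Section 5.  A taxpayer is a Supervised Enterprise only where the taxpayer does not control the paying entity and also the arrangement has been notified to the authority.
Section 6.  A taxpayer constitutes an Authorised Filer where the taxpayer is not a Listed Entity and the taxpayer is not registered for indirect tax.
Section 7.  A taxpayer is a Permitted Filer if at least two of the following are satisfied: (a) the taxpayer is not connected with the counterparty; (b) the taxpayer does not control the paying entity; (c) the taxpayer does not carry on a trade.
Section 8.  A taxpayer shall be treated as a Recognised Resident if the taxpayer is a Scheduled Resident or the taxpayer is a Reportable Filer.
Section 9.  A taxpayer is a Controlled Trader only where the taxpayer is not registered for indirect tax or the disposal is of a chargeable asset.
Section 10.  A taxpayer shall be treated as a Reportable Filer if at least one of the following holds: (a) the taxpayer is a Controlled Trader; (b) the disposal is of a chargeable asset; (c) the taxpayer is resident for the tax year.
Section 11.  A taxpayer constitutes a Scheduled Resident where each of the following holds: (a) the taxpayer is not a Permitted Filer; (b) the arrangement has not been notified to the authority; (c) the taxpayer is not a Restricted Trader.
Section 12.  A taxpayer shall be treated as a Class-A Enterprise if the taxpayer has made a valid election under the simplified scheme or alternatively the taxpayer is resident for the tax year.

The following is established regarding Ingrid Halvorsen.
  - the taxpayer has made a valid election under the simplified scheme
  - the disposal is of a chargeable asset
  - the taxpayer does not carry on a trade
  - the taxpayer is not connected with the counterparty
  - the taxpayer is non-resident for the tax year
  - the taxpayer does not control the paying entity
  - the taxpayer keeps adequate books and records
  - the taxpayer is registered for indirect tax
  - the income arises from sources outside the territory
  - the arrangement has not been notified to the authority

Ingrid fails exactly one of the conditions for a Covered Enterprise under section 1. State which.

section 5 — Supervised Enterprise: [the taxpayer does not control the paying entity? yes] AND [the arrangement has been notified to the authority? no] → not satisfied.
section 2 — Class-P Enterprise: [the income arises from sources outside the territory? yes] AND [the taxpayer is registered for indirect tax? yes] AND [the disposal is of a chargeable asset? yes] → satisfied.
section 3 — Listed Entity: [Supervised Enterprise (section 5)? no] AND [Class-P Enterprise (section 2)? yes] → not satisfied.
section 6 — Authorised Filer: [not a Listed Entity (section 3)? yes] AND [the taxpayer is not registered for indirect tax? no] → not satisfied.
section 7 — Permitted Filer: the taxpayer is not connected with the counterparty? yes; the taxpayer does not control the paying entity? yes; the taxpayer does not carry on a trade? yes — 3 of 3 hold (need ≥2) → satisfied.
section 4 — Restricted Trader: [the taxpayer keeps adequate books and records? yes] AND [the taxpayer has made a valid election under the simplified scheme? yes] → satisfied.
section 11 — Scheduled Resident: [not a Permitted Filer (section 7)? no] AND [the arrangement has not been notified to the authority? yes] AND [not a Restricted Trader (section 4)? no] → not satisfied.
section 9 — Controlled Trader: [the taxpayer is not registered for indirect tax? no] OR [the disposal is of a chargeable asset? yes] → satisfied.
section 10 — Reportable Filer: [Controlled Trader (section 9)? yes] OR [the disposal is of a chargeable asset? yes] OR [the taxpayer is resident for the tax year? no] → satisfied.
section 8 — Recognised Resident: [Scheduled Resident (section 11)? no] OR [Reportable Filer (section 10)? yes] → satisfied.
section 1 — Covered Enterprise: [Authorised Filer (section 6)? no] AND [Recognised Resident (section 8)? yes] → not satisfied.

Authorised Filer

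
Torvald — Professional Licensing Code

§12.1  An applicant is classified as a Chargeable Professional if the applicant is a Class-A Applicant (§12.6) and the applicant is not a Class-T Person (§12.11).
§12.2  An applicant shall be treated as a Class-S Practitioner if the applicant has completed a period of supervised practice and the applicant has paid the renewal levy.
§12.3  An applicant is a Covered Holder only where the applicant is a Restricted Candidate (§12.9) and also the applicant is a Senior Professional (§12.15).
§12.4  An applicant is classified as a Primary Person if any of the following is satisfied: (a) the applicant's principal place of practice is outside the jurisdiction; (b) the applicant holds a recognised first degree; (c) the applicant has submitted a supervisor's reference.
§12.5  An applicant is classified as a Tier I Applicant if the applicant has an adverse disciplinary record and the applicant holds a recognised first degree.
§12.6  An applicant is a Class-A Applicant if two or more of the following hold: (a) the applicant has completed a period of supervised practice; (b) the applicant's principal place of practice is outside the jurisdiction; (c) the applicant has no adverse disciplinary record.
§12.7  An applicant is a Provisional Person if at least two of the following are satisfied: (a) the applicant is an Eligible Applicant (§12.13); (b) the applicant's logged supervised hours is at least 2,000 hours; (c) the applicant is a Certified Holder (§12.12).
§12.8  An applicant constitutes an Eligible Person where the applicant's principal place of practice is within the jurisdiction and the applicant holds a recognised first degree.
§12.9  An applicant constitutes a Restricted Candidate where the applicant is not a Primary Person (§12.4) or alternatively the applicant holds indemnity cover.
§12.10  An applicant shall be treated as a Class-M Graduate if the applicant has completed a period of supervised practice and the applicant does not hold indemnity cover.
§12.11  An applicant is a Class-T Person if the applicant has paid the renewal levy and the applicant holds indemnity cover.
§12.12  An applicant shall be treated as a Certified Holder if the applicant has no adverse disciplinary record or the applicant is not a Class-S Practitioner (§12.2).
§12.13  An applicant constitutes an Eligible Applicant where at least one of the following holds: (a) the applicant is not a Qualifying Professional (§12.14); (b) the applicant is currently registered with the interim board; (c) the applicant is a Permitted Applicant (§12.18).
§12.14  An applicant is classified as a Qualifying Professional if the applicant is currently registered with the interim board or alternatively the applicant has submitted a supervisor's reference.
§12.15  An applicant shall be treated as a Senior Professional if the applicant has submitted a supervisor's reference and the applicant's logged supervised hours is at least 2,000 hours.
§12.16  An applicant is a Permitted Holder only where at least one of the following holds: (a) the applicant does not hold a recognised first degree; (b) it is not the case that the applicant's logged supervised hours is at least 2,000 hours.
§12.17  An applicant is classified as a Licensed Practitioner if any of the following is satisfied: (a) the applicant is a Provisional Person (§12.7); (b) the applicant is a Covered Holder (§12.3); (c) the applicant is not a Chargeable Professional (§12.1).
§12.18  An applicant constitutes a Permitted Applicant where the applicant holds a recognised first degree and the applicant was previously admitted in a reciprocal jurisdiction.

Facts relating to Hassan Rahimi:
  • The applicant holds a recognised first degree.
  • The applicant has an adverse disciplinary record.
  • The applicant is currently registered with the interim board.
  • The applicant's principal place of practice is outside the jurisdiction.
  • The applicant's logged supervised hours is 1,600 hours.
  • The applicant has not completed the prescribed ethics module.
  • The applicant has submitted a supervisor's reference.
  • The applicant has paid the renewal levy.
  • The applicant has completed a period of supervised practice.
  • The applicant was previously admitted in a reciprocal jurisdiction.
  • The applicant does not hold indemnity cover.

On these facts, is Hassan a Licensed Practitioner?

No

§12.14 — Qualifying Professional: [the applicant is currently registered with the interim board? yes] OR [the applicant has submitted a supervisor's reference? yes] → satisfied.
§12.18 — Permitted Applicant: [the applicant holds a recognised first degree? yes] AND [the applicant was previously admitted in a reciprocal jurisdiction? yes] → satisfied.
§12.13 — Eligible Applicant: [not a Qualifying Professional (§12.14)? no] OR [the applicant is currently registered with the interim board? yes] OR [Permitted Applicant (§12.18)? yes] → satisfied.
§12.2 — Class-S Practitioner: [the applicant has completed a period of supervised practice? yes] AND [the applicant has paid the renewal levy? yes] → satisfied.
§12.12 — Certified Holder: [the applicant has no adverse disciplinary record? no] OR [not a Class-S Practitioner (§12.2)? no] → not satisfied.
§12.7 — Provisional Person: Eligible Applicant (§12.13)? yes; applicant's logged supervised hours: 1,600 hours ≥ 2,000 hours? no; Certified Holder (§12.12)? no — 1 of 3 hold (need ≥2) → not satisfied.
§12.4 — Primary Person: [the applicant's principal place of practice is outside the jurisdiction? yes] OR [the applicant holds a recognised first degree? yes] OR [the applicant has submitted a supervisor's reference? yes] → satisfied.
§12.9 — Restricted Candidate: [not a Primary Person (§12.4)? no] OR [the applicant holds indemnity cover? no] → not satisfied.
§12.15 — Senior Professional: [the applicant has submitted a supervisor's reference? yes] AND [applicant's logged supervised hours: 1,600 hours ≥ 2,000 hours? no] → not satisfied.
§12.3 — Covered Holder: [Restricted Candidate (§12.9)? no] AND [Senior Professional (§12.15)? no] → not satisfied.
§12.6 — Class-A Applicant: the applicant has completed a period of supervised practice? yes; the applicant's principal place of practice is outside the jurisdiction? yes; the applicant has no adverse disciplinary record? no — 2 of 3 hold (need ≥2) → satisfied.
§12.11 — Class-T Person: [the applicant has paid the renewal levy? yes] AND [the applicant holds indemnity cover? no] → not satisfied.
§12.1 — Chargeable Professional: [Class-A Applicant (§12.6)? yes] AND [not a Class-T Person (§12.11)? yes] → satisfied.
§12.17 — Licensed Practitioner: [Provisional Person (§12.7)? no] OR [Covered Holder (§12.3)? no] OR [not a Chargeable Professional (§12.1)? no] → not satisfied.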